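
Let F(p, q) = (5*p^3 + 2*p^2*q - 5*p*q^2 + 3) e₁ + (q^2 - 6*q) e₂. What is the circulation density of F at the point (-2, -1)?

∂F₂/∂p = 0
∂F₁/∂q = 2*p^2 - 10*p*q
Scalar curl = -2*p^2 + 10*p*q
At (-2, -1): 12.

12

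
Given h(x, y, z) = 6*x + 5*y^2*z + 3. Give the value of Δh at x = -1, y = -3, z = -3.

∂²h/∂x² = 0
∂²h/∂y² = 10*z
∂²h/∂z² = 0
∇²h = 10*z
At (-1, -3, -3): -30.

-30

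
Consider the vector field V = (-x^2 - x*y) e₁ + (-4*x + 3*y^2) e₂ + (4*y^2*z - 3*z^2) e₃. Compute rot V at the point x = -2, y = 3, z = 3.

(∇×V)₁ = ∂V₃/∂y − ∂V₂/∂z = 8*y*z
(∇×V)₂ = ∂V₁/∂z − ∂V₃/∂x = 0
(∇×V)₃ = ∂V₂/∂x − ∂V₁/∂y = x - 4
∇×V = (8*y*z, 0, x - 4)
At (-2, 3, 3): (72, 0, -6).

(72, 0, -6)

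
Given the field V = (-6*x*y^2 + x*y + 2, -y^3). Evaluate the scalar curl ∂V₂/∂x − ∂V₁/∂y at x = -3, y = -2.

∂V₂/∂x = 0
∂V₁/∂y = -12*x*y + x
Scalar curl = 12*x*y - x
At (-3, -2): 75.

75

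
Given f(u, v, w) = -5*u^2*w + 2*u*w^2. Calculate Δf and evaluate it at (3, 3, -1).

22

∂²f/∂u² = -10*w
∂²f/∂v² = 0
∂²f/∂w² = 4*u
∇²f = 4*u - 10*w
At (3, 3, -1): 22.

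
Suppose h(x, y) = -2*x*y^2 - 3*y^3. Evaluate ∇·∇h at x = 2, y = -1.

∂²h/∂x² = 0
∂²h/∂y² = -2*(2*x + 9*y)
∇²h = -4*x - 18*y
At (2, -1): 10.

10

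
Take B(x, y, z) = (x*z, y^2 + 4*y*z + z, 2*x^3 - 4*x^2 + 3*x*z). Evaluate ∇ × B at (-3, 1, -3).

(-5, -72, 0)

(∇×B)₁ = ∂B₃/∂y − ∂B₂/∂z = -4*y - 1
(∇×B)₂ = ∂B₁/∂z − ∂B₃/∂x = -6*x^2 + 9*x - 3*z
(∇×B)₃ = ∂B₂/∂x − ∂B₁/∂y = 0
∇×B = (-4*y - 1, -6*x^2 + 9*x - 3*z, 0)
At (-3, 1, -3): (-5, -72, 0).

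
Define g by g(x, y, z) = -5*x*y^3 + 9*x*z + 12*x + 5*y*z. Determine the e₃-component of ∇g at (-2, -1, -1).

(∇g)_3 = ∂g/∂z = 9*x + 5*y
At (-2, -1, -1): -23.

-23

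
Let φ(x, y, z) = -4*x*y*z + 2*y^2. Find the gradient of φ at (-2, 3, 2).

(-24, 28, 24)

∂φ/∂x = -4*y*z
∂φ/∂y = -4*x*z + 4*y
∂φ/∂z = -4*x*y
∇φ = (-4*y*z, -4*x*z + 4*y, -4*x*y)
At (-2, 3, 2): (-24, 28, 24).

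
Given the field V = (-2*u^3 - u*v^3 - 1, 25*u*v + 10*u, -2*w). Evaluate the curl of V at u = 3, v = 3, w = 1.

(0, 0, 166)

(∇×V)₁ = ∂V₃/∂v − ∂V₂/∂w = 0
(∇×V)₂ = ∂V₁/∂w − ∂V₃/∂u = 0
(∇×V)₃ = ∂V₂/∂u − ∂V₁/∂v = 3*u*v^2 + 25*v + 10
∇×V = (0, 0, 3*u*v^2 + 25*v + 10)
At (3, 3, 1): (0, 0, 166).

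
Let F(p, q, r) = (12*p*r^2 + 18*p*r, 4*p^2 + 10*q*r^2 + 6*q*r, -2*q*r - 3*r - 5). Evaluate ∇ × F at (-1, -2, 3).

(126, -90, -8)

(∇×F)₁ = ∂F₃/∂q − ∂F₂/∂r = -20*q*r - 6*q - 2*r
(∇×F)₂ = ∂F₁/∂r − ∂F₃/∂p = 24*p*r + 18*p
(∇×F)₃ = ∂F₂/∂p − ∂F₁/∂q = 8*p
∇×F = (-20*q*r - 6*q - 2*r, 24*p*r + 18*p, 8*p)
At (-1, -2, 3): (126, -90, -8).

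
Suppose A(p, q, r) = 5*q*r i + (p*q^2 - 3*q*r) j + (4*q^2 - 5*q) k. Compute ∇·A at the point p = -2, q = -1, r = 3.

∂A₁/∂p = 0
∂A₂/∂q = 2*p*q - 3*r
∂A₃/∂r = 0
∇·A = 2*p*q - 3*r
At (-2, -1, 3): -5.

-5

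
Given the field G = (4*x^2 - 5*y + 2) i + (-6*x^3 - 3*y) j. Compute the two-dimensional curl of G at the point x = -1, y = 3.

-13

∂G₂/∂x = -18*x^2
∂G₁/∂y = -5
Scalar curl = -18*x^2 + 5
At (-1, 3): -13.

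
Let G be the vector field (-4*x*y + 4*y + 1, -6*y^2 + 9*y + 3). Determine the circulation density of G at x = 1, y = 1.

0

∂G₂/∂x = 0
∂G₁/∂y = -4*x + 4
Scalar curl = 4*x - 4
At (1, 1): 0.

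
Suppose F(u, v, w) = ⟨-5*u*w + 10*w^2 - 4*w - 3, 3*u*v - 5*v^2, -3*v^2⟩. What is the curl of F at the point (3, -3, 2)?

(∇×F)₁ = ∂F₃/∂v − ∂F₂/∂w = -6*v
(∇×F)₂ = ∂F₁/∂w − ∂F₃/∂u = -5*u + 20*w - 4
(∇×F)₃ = ∂F₂/∂u − ∂F₁/∂v = 3*v
∇×F = (-6*v, -5*u + 20*w - 4, 3*v)
At (3, -3, 2): (18, 21, -9).

(18, 21, -9)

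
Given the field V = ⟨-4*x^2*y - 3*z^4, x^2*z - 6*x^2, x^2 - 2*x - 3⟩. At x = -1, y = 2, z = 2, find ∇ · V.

∂V₁/∂x = -8*x*y
∂V₂/∂y = 0
∂V₃/∂z = 0
∇·V = -8*x*y
At (-1, 2, 2): 16.

16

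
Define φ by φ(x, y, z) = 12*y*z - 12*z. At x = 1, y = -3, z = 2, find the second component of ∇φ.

24

(∇φ)_2 = ∂φ/∂y = 12*z
At (1, -3, 2): 24.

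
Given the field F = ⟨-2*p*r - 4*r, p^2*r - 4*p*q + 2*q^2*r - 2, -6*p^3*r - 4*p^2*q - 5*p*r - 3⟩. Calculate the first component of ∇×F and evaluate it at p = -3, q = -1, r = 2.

-47

(∇×F)_1 = ∂F₃/∂q − ∂F₂/∂r
= -4*p^2 − (p^2 + 2*q^2)
= -5*p^2 - 2*q^2
At (-3, -1, 2): -47.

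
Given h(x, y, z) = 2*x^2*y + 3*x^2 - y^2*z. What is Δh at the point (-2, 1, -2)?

14

∂²h/∂x² = 2*(2*y + 3)
∂²h/∂y² = -2*z
∂²h/∂z² = 0
∇²h = 4*y - 2*z + 6
At (-2, 1, -2): 14.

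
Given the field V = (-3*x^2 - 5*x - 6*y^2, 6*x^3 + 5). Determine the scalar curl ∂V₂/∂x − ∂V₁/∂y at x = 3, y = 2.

∂V₂/∂x = 18*x^2
∂V₁/∂y = -12*y
Scalar curl = 18*x^2 + 12*y
At (3, 2): 186.

186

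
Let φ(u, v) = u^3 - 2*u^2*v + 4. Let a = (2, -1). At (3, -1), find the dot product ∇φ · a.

∂φ/∂u = 3*u^2 - 4*u*v
∂φ/∂v = -2*u^2
∇φ at (3, -1) = (39, -18)
∇φ · a = (39)(2) + (-18)(-1) = 96

96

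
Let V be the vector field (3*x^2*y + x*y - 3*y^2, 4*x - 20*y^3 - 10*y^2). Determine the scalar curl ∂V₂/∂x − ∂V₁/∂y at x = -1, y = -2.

∂V₂/∂x = 4
∂V₁/∂y = 3*x^2 + x - 6*y
Scalar curl = -3*x^2 - x + 6*y + 4
At (-1, -2): -10.

-10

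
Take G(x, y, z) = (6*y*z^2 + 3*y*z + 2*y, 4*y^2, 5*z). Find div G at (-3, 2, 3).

21

∂G₁/∂x = 0
∂G₂/∂y = 8*y
∂G₃/∂z = 5
∇·G = 8*y + 5
At (-3, 2, 3): 21.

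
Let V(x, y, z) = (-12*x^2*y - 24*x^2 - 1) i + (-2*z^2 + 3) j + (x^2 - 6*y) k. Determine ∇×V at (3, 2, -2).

(∇×V)₁ = ∂V₃/∂y − ∂V₂/∂z = 4*z - 6
(∇×V)₂ = ∂V₁/∂z − ∂V₃/∂x = -2*x
(∇×V)₃ = ∂V₂/∂x − ∂V₁/∂y = 12*x^2
∇×V = (4*z - 6, -2*x, 12*x^2)
At (3, 2, -2): (-14, -6, 108).

(-14, -6, 108)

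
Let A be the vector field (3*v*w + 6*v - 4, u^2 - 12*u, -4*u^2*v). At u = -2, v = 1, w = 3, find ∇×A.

(-16, -13, -31)

(∇×A)₁ = ∂A₃/∂v − ∂A₂/∂w = -4*u^2
(∇×A)₂ = ∂A₁/∂w − ∂A₃/∂u = 8*u*v + 3*v
(∇×A)₃ = ∂A₂/∂u − ∂A₁/∂v = 2*u - 3*w - 18
∇×A = (-4*u^2, 8*u*v + 3*v, 2*u - 3*w - 18)
At (-2, 1, 3): (-16, -13, -31).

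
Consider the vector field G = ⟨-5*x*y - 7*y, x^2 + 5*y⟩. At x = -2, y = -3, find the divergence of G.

∂G₁/∂x = -5*y
∂G₂/∂y = 5
∇·G = -5*y + 5
At (-2, -3): 20.

20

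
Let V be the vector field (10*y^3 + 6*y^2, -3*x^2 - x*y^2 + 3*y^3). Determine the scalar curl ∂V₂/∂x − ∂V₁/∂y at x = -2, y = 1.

-31

∂V₂/∂x = -6*x - y^2
∂V₁/∂y = 30*y^2 + 12*y
Scalar curl = -6*x - 31*y^2 - 12*y
At (-2, 1): -31.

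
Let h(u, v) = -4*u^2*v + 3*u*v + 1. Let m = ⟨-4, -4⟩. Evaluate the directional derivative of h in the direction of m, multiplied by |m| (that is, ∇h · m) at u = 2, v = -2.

∂h/∂u = -8*u*v + 3*v
∂h/∂v = -4*u^2 + 3*u
∇h at (2, -2) = (26, -10)
∇h · m = (26)(-4) + (-10)(-4) = -64

-64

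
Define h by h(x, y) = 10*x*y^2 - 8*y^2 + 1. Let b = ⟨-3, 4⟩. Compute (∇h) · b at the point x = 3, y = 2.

232

∂h/∂x = 10*y^2
∂h/∂y = 20*x*y - 16*y
∇h at (3, 2) = (40, 88)
∇h · b = (40)(-3) + (88)(4) = 232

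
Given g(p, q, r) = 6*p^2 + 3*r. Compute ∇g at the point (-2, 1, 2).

(-24, 0, 3)

∂g/∂p = 12*p
∂g/∂q = 0
∂g/∂r = 3
∇g = (12*p, 0, 3)
At (-2, 1, 2): (-24, 0, 3).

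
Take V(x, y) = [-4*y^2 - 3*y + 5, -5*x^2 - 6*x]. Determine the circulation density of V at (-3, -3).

3

∂V₂/∂x = -10*x - 6
∂V₁/∂y = -8*y - 3
Scalar curl = -10*x + 8*y - 3
At (-3, -3): 3.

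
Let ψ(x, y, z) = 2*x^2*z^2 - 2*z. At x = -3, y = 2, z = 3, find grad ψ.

(-108, 0, 106)

∂ψ/∂x = 4*x*z^2
∂ψ/∂y = 0
∂ψ/∂z = 4*x^2*z - 2
∇ψ = (4*x*z^2, 0, 4*x^2*z - 2)
At (-3, 2, 3): (-108, 0, 106).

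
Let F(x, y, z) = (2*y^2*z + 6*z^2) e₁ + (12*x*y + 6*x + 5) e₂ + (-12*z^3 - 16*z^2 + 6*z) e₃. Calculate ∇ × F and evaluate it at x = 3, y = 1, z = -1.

(∇×F)₁ = ∂F₃/∂y − ∂F₂/∂z = 0
(∇×F)₂ = ∂F₁/∂z − ∂F₃/∂x = 2*y^2 + 12*z
(∇×F)₃ = ∂F₂/∂x − ∂F₁/∂y = -4*y*z + 12*y + 6
∇×F = (0, 2*y^2 + 12*z, -4*y*z + 12*y + 6)
At (3, 1, -1): (0, -10, 22).

(0, -10, 22)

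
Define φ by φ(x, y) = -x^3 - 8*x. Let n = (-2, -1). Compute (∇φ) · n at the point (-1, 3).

∂φ/∂x = -3*x^2 - 8
∂φ/∂y = 0
∇φ at (-1, 3) = (-11, 0)
∇φ · n = (-11)(-2) + (0)(-1) = 22

22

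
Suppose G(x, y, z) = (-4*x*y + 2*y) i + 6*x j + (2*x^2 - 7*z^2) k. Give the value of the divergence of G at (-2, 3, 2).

∂G₁/∂x = -4*y
∂G₂/∂y = 0
∂G₃/∂z = -14*z
∇·G = -4*y - 14*z
At (-2, 3, 2): -40.

-40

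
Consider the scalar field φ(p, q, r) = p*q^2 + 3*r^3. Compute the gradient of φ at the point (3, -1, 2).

(1, -6, 36)

∂φ/∂p = q^2
∂φ/∂q = 2*p*q
∂φ/∂r = 9*r^2
∇φ = (q^2, 2*p*q, 9*r^2)
At (3, -1, 2): (1, -6, 36).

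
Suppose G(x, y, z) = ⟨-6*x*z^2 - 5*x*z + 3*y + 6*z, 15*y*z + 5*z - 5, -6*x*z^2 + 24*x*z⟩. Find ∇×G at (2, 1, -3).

(∇×G)₁ = ∂G₃/∂y − ∂G₂/∂z = -15*y - 5
(∇×G)₂ = ∂G₁/∂z − ∂G₃/∂x = -12*x*z - 5*x + 6*z^2 - 24*z + 6
(∇×G)₃ = ∂G₂/∂x − ∂G₁/∂y = -3
∇×G = (-15*y - 5, -12*x*z - 5*x + 6*z^2 - 24*z + 6, -3)
At (2, 1, -3): (-20, 194, -3).

(-20, 194, -3)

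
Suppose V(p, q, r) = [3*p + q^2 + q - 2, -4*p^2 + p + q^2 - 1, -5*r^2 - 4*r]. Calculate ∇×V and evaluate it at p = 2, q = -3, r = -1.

(∇×V)₁ = ∂V₃/∂q − ∂V₂/∂r = 0
(∇×V)₂ = ∂V₁/∂r − ∂V₃/∂p = 0
(∇×V)₃ = ∂V₂/∂p − ∂V₁/∂q = -8*p - 2*q
∇×V = (0, 0, -8*p - 2*q)
At (2, -3, -1): (0, 0, -10).

(0, 0, -10)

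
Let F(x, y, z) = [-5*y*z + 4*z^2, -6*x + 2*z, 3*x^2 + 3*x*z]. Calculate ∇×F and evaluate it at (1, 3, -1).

(-2, -26, -11)

(∇×F)₁ = ∂F₃/∂y − ∂F₂/∂z = -2
(∇×F)₂ = ∂F₁/∂z − ∂F₃/∂x = -6*x - 5*y + 5*z
(∇×F)₃ = ∂F₂/∂x − ∂F₁/∂y = 5*z - 6
∇×F = (-2, -6*x - 5*y + 5*z, 5*z - 6)
At (1, 3, -1): (-2, -26, -11).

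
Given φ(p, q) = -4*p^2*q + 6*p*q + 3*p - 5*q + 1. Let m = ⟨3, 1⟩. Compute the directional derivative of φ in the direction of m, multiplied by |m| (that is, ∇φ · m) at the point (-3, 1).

40

∂φ/∂p = -8*p*q + 6*q + 3
∂φ/∂q = -4*p^2 + 6*p - 5
∇φ at (-3, 1) = (33, -59)
∇φ · m = (33)(3) + (-59)(1) = 40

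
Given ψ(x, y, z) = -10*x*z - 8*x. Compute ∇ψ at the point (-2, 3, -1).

∂ψ/∂x = -10*z - 8
∂ψ/∂y = 0
∂ψ/∂z = -10*x
∇ψ = (-10*z - 8, 0, -10*x)
At (-2, 3, -1): (2, 0, 20).

(2, 0, 20)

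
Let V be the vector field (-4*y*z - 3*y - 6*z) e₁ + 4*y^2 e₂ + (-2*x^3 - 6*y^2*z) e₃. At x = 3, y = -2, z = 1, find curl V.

(∇×V)₁ = ∂V₃/∂y − ∂V₂/∂z = -12*y*z
(∇×V)₂ = ∂V₁/∂z − ∂V₃/∂x = 6*x^2 - 4*y - 6
(∇×V)₃ = ∂V₂/∂x − ∂V₁/∂y = 4*z + 3
∇×V = (-12*y*z, 6*x^2 - 4*y - 6, 4*z + 3)
At (3, -2, 1): (24, 56, 7).

(24, 56, 7)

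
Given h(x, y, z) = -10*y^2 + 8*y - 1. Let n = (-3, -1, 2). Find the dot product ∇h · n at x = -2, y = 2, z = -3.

∂h/∂x = 0
∂h/∂y = -20*y + 8
∂h/∂z = 0
∇h at (-2, 2, -3) = (0, -32, 0)
∇h · n = (0)(-3) + (-32)(-1) + (0)(2) = 32

32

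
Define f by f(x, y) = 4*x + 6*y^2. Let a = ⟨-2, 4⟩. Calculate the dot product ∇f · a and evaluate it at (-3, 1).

40

∂f/∂x = 4
∂f/∂y = 12*y
∇f at (-3, 1) = (4, 12)
∇f · a = (4)(-2) + (12)(4) = 40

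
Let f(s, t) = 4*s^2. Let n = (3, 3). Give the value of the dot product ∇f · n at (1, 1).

24

∂f/∂s = 8*s
∂f/∂t = 0
∇f at (1, 1) = (8, 0)
∇f · n = (8)(3) + (0)(3) = 24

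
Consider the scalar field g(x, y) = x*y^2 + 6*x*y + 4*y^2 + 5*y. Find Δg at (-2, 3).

4

∂²g/∂x² = 0
∂²g/∂y² = 2*(x + 4)
∇²g = 2*x + 8
At (-2, 3): 4.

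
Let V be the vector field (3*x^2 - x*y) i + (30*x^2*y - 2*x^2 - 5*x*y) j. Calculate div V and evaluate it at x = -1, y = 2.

27

∂V₁/∂x = 6*x - y
∂V₂/∂y = 30*x^2 - 5*x
∇·V = 30*x^2 + x - y
At (-1, 2): 27.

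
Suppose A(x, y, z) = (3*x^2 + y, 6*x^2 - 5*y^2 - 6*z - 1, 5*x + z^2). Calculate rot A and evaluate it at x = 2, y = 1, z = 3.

(∇×A)₁ = ∂A₃/∂y − ∂A₂/∂z = 6
(∇×A)₂ = ∂A₁/∂z − ∂A₃/∂x = -5
(∇×A)₃ = ∂A₂/∂x − ∂A₁/∂y = 12*x - 1
∇×A = (6, -5, 12*x - 1)
At (2, 1, 3): (6, -5, 23).

(6, -5, 23)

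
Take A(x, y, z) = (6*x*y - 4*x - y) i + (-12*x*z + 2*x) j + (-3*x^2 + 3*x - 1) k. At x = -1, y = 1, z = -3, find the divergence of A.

2

∂A₁/∂x = 6*y - 4
∂A₂/∂y = 0
∂A₃/∂z = 0
∇·A = 6*y - 4
At (-1, 1, -3): 2.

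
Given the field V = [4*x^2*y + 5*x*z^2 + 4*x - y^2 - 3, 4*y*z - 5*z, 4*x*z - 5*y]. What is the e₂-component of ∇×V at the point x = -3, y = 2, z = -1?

(∇×V)_2 = ∂V₁/∂z − ∂V₃/∂x
= 10*x*z − (4*z)
= 10*x*z - 4*z
At (-3, 2, -1): 34.

34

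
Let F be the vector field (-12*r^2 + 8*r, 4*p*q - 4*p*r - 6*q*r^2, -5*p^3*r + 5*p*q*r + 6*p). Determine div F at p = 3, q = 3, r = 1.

∂F₁/∂p = 0
∂F₂/∂q = 4*p - 6*r^2
∂F₃/∂r = -5*p^3 + 5*p*q
∇·F = -5*p^3 + 5*p*q + 4*p - 6*r^2
At (3, 3, 1): -84.

-84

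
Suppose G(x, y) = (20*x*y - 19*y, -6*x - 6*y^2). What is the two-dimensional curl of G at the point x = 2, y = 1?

∂G₂/∂x = -6
∂G₁/∂y = 20*x - 19
Scalar curl = -20*x + 13
At (2, 1): -27.

-27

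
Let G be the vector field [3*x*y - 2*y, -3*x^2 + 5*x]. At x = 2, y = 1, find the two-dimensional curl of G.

-11

∂G₂/∂x = -6*x + 5
∂G₁/∂y = 3*x - 2
Scalar curl = -9*x + 7
At (2, 1): -11.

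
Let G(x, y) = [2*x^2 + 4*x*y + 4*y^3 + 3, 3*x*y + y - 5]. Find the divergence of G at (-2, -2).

∂G₁/∂x = 4*x + 4*y
∂G₂/∂y = 3*x + 1
∇·G = 7*x + 4*y + 1
At (-2, -2): -21.

-21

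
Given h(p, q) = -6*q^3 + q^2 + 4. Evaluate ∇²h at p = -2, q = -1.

∂²h/∂p² = 0
∂²h/∂q² = 2*(-18*q + 1)
∇²h = -36*q + 2
At (-2, -1): 38.

38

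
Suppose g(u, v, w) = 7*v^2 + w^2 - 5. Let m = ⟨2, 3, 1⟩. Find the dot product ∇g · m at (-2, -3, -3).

-132

∂g/∂u = 0
∂g/∂v = 14*v
∂g/∂w = 2*w
∇g at (-2, -3, -3) = (0, -42, -6)
∇g · m = (0)(2) + (-42)(3) + (-6)(1) = -132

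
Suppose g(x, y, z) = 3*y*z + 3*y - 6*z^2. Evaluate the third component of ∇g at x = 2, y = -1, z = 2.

(∇g)_3 = ∂g/∂z = 3*y - 12*z
At (2, -1, 2): -27.

-27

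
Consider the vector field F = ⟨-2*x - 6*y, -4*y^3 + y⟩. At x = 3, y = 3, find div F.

-109

∂F₁/∂x = -2
∂F₂/∂y = -12*y^2 + 1
∇·F = -12*y^2 - 1
At (3, 3): -109.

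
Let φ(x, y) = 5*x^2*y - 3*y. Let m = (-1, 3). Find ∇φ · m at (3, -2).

∂φ/∂x = 10*x*y
∂φ/∂y = 5*x^2 - 3
∇φ at (3, -2) = (-60, 42)
∇φ · m = (-60)(-1) + (42)(3) = 186

186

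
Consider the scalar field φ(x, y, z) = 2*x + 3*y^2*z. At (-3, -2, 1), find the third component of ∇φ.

(∇φ)_3 = ∂φ/∂z = 3*y^2
At (-3, -2, 1): 12.

12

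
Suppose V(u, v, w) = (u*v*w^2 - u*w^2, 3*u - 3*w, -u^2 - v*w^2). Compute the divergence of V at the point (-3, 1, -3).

6

∂V₁/∂u = v*w^2 - w^2
∂V₂/∂v = 0
∂V₃/∂w = -2*v*w
∇·V = v*w^2 - 2*v*w - w^2
At (-3, 1, -3): 6.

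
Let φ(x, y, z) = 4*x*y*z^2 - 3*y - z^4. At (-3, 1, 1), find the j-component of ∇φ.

-15

(∇φ)_2 = ∂φ/∂y = 4*x*z^2 - 3
At (-3, 1, 1): -15.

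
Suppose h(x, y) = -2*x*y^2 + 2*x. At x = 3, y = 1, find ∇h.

(0, -12)

∂h/∂x = -2*y^2 + 2
∂h/∂y = -4*x*y
∇h = (-2*y^2 + 2, -4*x*y)
At (3, 1): (0, -12).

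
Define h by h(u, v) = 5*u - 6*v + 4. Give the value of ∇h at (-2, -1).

(5, -6)

∂h/∂u = 5
∂h/∂v = -6
∇h = (5, -6)
At (-2, -1): (5, -6).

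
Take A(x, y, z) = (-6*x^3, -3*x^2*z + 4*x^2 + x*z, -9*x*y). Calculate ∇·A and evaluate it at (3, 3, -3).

-162

∂A₁/∂x = -18*x^2
∂A₂/∂y = 0
∂A₃/∂z = 0
∇·A = -18*x^2
At (3, 3, -3): -162.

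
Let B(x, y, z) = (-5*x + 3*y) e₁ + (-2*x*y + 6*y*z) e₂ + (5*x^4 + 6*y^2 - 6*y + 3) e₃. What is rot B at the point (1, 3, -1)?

(∇×B)₁ = ∂B₃/∂y − ∂B₂/∂z = 6*y - 6
(∇×B)₂ = ∂B₁/∂z − ∂B₃/∂x = -20*x^3
(∇×B)₃ = ∂B₂/∂x − ∂B₁/∂y = -2*y - 3
∇×B = (6*y - 6, -20*x^3, -2*y - 3)
At (1, 3, -1): (12, -20, -9).

(12, -20, -9)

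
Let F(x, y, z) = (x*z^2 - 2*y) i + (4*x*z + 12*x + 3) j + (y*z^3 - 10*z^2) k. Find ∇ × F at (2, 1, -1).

(-9, -4, 10)

(∇×F)₁ = ∂F₃/∂y − ∂F₂/∂z = -4*x + z^3
(∇×F)₂ = ∂F₁/∂z − ∂F₃/∂x = 2*x*z
(∇×F)₃ = ∂F₂/∂x − ∂F₁/∂y = 4*z + 14
∇×F = (-4*x + z^3, 2*x*z, 4*z + 14)
At (2, 1, -1): (-9, -4, 10).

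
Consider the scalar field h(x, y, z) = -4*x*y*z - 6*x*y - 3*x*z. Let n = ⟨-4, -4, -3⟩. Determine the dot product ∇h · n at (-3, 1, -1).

-91

∂h/∂x = -4*y*z - 6*y - 3*z
∂h/∂y = -4*x*z - 6*x
∂h/∂z = -4*x*y - 3*x
∇h at (-3, 1, -1) = (1, 6, 21)
∇h · n = (1)(-4) + (6)(-4) + (21)(-3) = -91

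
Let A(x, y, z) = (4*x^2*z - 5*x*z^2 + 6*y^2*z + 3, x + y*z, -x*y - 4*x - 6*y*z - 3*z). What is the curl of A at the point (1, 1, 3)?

(-20, -15, -35)

(∇×A)₁ = ∂A₃/∂y − ∂A₂/∂z = -x - y - 6*z
(∇×A)₂ = ∂A₁/∂z − ∂A₃/∂x = 4*x^2 - 10*x*z + 6*y^2 + y + 4
(∇×A)₃ = ∂A₂/∂x − ∂A₁/∂y = -12*y*z + 1
∇×A = (-x - y - 6*z, 4*x^2 - 10*x*z + 6*y^2 + y + 4, -12*y*z + 1)
At (1, 1, 3): (-20, -15, -35).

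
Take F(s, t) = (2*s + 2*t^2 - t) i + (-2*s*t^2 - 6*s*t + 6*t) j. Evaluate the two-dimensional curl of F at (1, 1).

-11

∂F₂/∂s = -2*t^2 - 6*t
∂F₁/∂t = 4*t - 1
Scalar curl = -2*t^2 - 10*t + 1
At (1, 1): -11.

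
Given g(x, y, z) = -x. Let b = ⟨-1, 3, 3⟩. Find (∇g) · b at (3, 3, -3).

∂g/∂x = -1
∂g/∂y = 0
∂g/∂z = 0
∇g at (3, 3, -3) = (-1, 0, 0)
∇g · b = (-1)(-1) + (0)(3) + (0)(3) = 1

1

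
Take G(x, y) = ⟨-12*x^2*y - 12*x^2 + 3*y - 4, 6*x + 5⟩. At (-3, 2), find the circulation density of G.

111

∂G₂/∂x = 6
∂G₁/∂y = -12*x^2 + 3
Scalar curl = 12*x^2 + 3
At (-3, 2): 111.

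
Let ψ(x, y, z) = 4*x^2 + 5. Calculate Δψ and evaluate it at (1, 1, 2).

∂²ψ/∂x² = 8
∂²ψ/∂y² = 0
∂²ψ/∂z² = 0
∇²ψ = 8
At (1, 1, 2): 8.

8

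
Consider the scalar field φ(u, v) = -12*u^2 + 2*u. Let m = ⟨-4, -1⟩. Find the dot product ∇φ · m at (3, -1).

280

∂φ/∂u = -24*u + 2
∂φ/∂v = 0
∇φ at (3, -1) = (-70, 0)
∇φ · m = (-70)(-4) + (0)(-1) = 280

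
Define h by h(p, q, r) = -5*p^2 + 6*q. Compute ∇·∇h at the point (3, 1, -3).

-10

∂²h/∂p² = -10
∂²h/∂q² = 0
∂²h/∂r² = 0
∇²h = -10
At (3, 1, -3): -10.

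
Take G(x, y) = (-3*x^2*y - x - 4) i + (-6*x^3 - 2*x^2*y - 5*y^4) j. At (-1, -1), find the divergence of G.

∂G₁/∂x = -6*x*y - 1
∂G₂/∂y = -2*x^2 - 20*y^3
∇·G = -2*x^2 - 6*x*y - 20*y^3 - 1
At (-1, -1): 11.

11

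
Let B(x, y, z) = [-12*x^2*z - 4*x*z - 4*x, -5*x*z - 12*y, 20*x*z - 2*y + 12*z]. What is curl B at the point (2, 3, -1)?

(∇×B)₁ = ∂B₃/∂y − ∂B₂/∂z = 5*x - 2
(∇×B)₂ = ∂B₁/∂z − ∂B₃/∂x = -12*x^2 - 4*x - 20*z
(∇×B)₃ = ∂B₂/∂x − ∂B₁/∂y = -5*z
∇×B = (5*x - 2, -12*x^2 - 4*x - 20*z, -5*z)
At (2, 3, -1): (8, -36, 5).

(8, -36, 5)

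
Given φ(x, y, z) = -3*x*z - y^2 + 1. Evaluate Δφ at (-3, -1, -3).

-2

∂²φ/∂x² = 0
∂²φ/∂y² = -2
∂²φ/∂z² = 0
∇²φ = -2
At (-3, -1, -3): -2.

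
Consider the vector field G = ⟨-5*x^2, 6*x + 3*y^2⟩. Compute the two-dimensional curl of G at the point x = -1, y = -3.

6

∂G₂/∂x = 6
∂G₁/∂y = 0
Scalar curl = 6
At (-1, -3): 6.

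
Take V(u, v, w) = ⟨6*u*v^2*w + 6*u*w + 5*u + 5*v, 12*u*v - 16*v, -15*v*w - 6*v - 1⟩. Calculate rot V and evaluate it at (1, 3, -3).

(∇×V)₁ = ∂V₃/∂v − ∂V₂/∂w = -15*w - 6
(∇×V)₂ = ∂V₁/∂w − ∂V₃/∂u = 6*u*v^2 + 6*u
(∇×V)₃ = ∂V₂/∂u − ∂V₁/∂v = -12*u*v*w + 12*v - 5
∇×V = (-15*w - 6, 6*u*v^2 + 6*u, -12*u*v*w + 12*v - 5)
At (1, 3, -3): (39, 60, 139).

(39, 60, 139)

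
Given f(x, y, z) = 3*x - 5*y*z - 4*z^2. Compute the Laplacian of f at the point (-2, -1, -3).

∂²f/∂x² = 0
∂²f/∂y² = 0
∂²f/∂z² = -8
∇²f = -8
At (-2, -1, -3): -8.

-8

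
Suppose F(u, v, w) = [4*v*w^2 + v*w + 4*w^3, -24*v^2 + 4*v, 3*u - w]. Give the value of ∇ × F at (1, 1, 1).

(∇×F)₁ = ∂F₃/∂v − ∂F₂/∂w = 0
(∇×F)₂ = ∂F₁/∂w − ∂F₃/∂u = 8*v*w + v + 12*w^2 - 3
(∇×F)₃ = ∂F₂/∂u − ∂F₁/∂v = -4*w^2 - w
∇×F = (0, 8*v*w + v + 12*w^2 - 3, -4*w^2 - w)
At (1, 1, 1): (0, 18, -5).

(0, 18, -5)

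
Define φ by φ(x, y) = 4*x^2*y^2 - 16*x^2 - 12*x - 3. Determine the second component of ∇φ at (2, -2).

-64

(∇φ)_2 = ∂φ/∂y = 8*x^2*y
At (2, -2): -64.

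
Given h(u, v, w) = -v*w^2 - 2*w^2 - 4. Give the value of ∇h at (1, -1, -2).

(0, -4, 4)

∂h/∂u = 0
∂h/∂v = -w^2
∂h/∂w = -2*v*w - 4*w
∇h = (0, -w^2, -2*v*w - 4*w)
At (1, -1, -2): (0, -4, 4).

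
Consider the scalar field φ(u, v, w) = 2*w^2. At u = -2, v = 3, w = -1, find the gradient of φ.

(0, 0, -4)

∂φ/∂u = 0
∂φ/∂v = 0
∂φ/∂w = 4*w
∇φ = (0, 0, 4*w)
At (-2, 3, -1): (0, 0, -4).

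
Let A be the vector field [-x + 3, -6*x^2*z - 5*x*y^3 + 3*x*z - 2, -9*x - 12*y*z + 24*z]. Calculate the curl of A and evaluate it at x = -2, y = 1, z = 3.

(∇×A)₁ = ∂A₃/∂y − ∂A₂/∂z = 6*x^2 - 3*x - 12*z
(∇×A)₂ = ∂A₁/∂z − ∂A₃/∂x = 9
(∇×A)₃ = ∂A₂/∂x − ∂A₁/∂y = -12*x*z - 5*y^3 + 3*z
∇×A = (6*x^2 - 3*x - 12*z, 9, -12*x*z - 5*y^3 + 3*z)
At (-2, 1, 3): (-6, 9, 76).

(-6, 9, 76)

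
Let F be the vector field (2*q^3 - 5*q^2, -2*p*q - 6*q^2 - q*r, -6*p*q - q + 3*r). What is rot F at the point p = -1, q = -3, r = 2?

(2, -18, -78)

(∇×F)₁ = ∂F₃/∂q − ∂F₂/∂r = -6*p + q - 1
(∇×F)₂ = ∂F₁/∂r − ∂F₃/∂p = 6*q
(∇×F)₃ = ∂F₂/∂p − ∂F₁/∂q = -6*q^2 + 8*q
∇×F = (-6*p + q - 1, 6*q, -6*q^2 + 8*q)
At (-1, -3, 2): (2, -18, -78).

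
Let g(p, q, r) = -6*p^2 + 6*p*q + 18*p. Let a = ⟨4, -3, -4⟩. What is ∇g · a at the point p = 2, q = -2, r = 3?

-108

∂g/∂p = -12*p + 6*q + 18
∂g/∂q = 6*p
∂g/∂r = 0
∇g at (2, -2, 3) = (-18, 12, 0)
∇g · a = (-18)(4) + (12)(-3) + (0)(-4) = -108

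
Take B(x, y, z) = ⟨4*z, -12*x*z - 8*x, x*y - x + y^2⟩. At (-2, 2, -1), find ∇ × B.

(∇×B)₁ = ∂B₃/∂y − ∂B₂/∂z = 13*x + 2*y
(∇×B)₂ = ∂B₁/∂z − ∂B₃/∂x = -y + 5
(∇×B)₃ = ∂B₂/∂x − ∂B₁/∂y = -12*z - 8
∇×B = (13*x + 2*y, -y + 5, -12*z - 8)
At (-2, 2, -1): (-22, 3, 4).

(-22, 3, 4)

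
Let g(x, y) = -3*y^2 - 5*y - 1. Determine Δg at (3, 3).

-6

∂²g/∂x² = 0
∂²g/∂y² = -6
∇²g = -6
At (3, 3): -6.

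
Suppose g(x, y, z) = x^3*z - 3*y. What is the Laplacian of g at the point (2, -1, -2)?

∂²g/∂x² = 6*x*z
∂²g/∂y² = 0
∂²g/∂z² = 0
∇²g = 6*x*z
At (2, -1, -2): -24.

-24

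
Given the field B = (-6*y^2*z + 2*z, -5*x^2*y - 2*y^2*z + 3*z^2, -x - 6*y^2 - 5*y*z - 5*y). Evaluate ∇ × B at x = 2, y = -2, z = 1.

(16, -21, 16)

(∇×B)₁ = ∂B₃/∂y − ∂B₂/∂z = 2*y^2 - 12*y - 11*z - 5
(∇×B)₂ = ∂B₁/∂z − ∂B₃/∂x = -6*y^2 + 3
(∇×B)₃ = ∂B₂/∂x − ∂B₁/∂y = -10*x*y + 12*y*z
∇×B = (2*y^2 - 12*y - 11*z - 5, -6*y^2 + 3, -10*x*y + 12*y*z)
At (2, -2, 1): (16, -21, 16).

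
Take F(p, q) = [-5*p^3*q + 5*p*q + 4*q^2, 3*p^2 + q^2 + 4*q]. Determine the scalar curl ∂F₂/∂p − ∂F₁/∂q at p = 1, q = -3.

30

∂F₂/∂p = 6*p
∂F₁/∂q = -5*p^3 + 5*p + 8*q
Scalar curl = 5*p^3 + p - 8*q
At (1, -3): 30.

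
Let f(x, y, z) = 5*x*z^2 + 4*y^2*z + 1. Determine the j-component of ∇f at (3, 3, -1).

-24

(∇f)_2 = ∂f/∂y = 8*y*z
At (3, 3, -1): -24.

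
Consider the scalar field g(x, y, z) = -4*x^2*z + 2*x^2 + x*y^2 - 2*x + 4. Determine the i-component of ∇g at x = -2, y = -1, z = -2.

(∇g)_1 = ∂g/∂x = -8*x*z + 4*x + y^2 - 2
At (-2, -1, -2): -41.

-41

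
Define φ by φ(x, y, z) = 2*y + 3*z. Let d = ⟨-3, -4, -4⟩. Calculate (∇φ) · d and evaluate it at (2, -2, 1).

∂φ/∂x = 0
∂φ/∂y = 2
∂φ/∂z = 3
∇φ at (2, -2, 1) = (0, 2, 3)
∇φ · d = (0)(-3) + (2)(-4) + (3)(-4) = -20

-20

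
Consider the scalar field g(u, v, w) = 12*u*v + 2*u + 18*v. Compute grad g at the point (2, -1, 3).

(-10, 42, 0)

∂g/∂u = 12*v + 2
∂g/∂v = 12*u + 18
∂g/∂w = 0
∇g = (12*v + 2, 12*u + 18, 0)
At (2, -1, 3): (-10, 42, 0).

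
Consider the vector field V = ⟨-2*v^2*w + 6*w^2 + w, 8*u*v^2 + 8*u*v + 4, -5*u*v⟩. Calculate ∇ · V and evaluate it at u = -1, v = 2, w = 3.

∂V₁/∂u = 0
∂V₂/∂v = 16*u*v + 8*u
∂V₃/∂w = 0
∇·V = 16*u*v + 8*u
At (-1, 2, 3): -40.

-40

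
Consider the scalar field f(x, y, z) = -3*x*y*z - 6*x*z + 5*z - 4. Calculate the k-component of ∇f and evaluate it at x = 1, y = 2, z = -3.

(∇f)_3 = ∂f/∂z = -3*x*y - 6*x + 5
At (1, 2, -3): -7.

-7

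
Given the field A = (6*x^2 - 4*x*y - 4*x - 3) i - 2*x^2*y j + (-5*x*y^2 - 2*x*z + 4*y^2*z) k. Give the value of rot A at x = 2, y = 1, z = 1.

(-12, 7, 0)

(∇×A)₁ = ∂A₃/∂y − ∂A₂/∂z = -10*x*y + 8*y*z
(∇×A)₂ = ∂A₁/∂z − ∂A₃/∂x = 5*y^2 + 2*z
(∇×A)₃ = ∂A₂/∂x − ∂A₁/∂y = -4*x*y + 4*x
∇×A = (-10*x*y + 8*y*z, 5*y^2 + 2*z, -4*x*y + 4*x)
At (2, 1, 1): (-12, 7, 0).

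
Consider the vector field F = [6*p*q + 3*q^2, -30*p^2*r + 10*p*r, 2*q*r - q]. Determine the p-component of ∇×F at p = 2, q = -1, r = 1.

101

(∇×F)_1 = ∂F₃/∂q − ∂F₂/∂r
= 2*r - 1 − (-30*p^2 + 10*p)
= 30*p^2 - 10*p + 2*r - 1
At (2, -1, 1): 101.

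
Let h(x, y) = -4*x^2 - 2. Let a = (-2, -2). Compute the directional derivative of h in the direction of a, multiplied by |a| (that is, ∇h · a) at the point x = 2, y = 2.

32

∂h/∂x = -8*x
∂h/∂y = 0
∇h at (2, 2) = (-16, 0)
∇h · a = (-16)(-2) + (0)(-2) = 32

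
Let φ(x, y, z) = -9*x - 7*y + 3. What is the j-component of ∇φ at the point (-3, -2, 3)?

-7

(∇φ)_2 = ∂φ/∂y = -7
At (-3, -2, 3): -7.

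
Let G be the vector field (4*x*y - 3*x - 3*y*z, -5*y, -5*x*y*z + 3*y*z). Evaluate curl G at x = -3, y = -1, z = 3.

(∇×G)₁ = ∂G₃/∂y − ∂G₂/∂z = -5*x*z + 3*z
(∇×G)₂ = ∂G₁/∂z − ∂G₃/∂x = 5*y*z - 3*y
(∇×G)₃ = ∂G₂/∂x − ∂G₁/∂y = -4*x + 3*z
∇×G = (-5*x*z + 3*z, 5*y*z - 3*y, -4*x + 3*z)
At (-3, -1, 3): (54, -12, 21).

(54, -12, 21)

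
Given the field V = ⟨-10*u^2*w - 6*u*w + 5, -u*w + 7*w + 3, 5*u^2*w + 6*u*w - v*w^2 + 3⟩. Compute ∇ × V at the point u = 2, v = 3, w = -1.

(-6, -26, 1)

(∇×V)₁ = ∂V₃/∂v − ∂V₂/∂w = u - w^2 - 7
(∇×V)₂ = ∂V₁/∂w − ∂V₃/∂u = -10*u^2 - 10*u*w - 6*u - 6*w
(∇×V)₃ = ∂V₂/∂u − ∂V₁/∂v = -w
∇×V = (u - w^2 - 7, -10*u^2 - 10*u*w - 6*u - 6*w, -w)
At (2, 3, -1): (-6, -26, 1).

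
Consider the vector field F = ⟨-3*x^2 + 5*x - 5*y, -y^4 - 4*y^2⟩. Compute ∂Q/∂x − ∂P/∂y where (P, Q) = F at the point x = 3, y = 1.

∂F₂/∂x = 0
∂F₁/∂y = -5
Scalar curl = 5
At (3, 1): 5.

5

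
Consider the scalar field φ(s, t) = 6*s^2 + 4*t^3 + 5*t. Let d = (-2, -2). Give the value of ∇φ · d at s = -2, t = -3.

∂φ/∂s = 12*s
∂φ/∂t = 12*t^2 + 5
∇φ at (-2, -3) = (-24, 113)
∇φ · d = (-24)(-2) + (113)(-2) = -178

-178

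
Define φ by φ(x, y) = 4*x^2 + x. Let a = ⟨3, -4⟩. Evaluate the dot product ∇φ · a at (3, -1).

∂φ/∂x = 8*x + 1
∂φ/∂y = 0
∇φ at (3, -1) = (25, 0)
∇φ · a = (25)(3) + (0)(-4) = 75

75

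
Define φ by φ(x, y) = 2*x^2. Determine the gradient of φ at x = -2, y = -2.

(-8, 0)

∂φ/∂x = 4*x
∂φ/∂y = 0
∇φ = (4*x, 0)
At (-2, -2): (-8, 0).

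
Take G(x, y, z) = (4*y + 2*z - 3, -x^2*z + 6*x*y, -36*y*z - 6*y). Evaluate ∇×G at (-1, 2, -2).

(∇×G)₁ = ∂G₃/∂y − ∂G₂/∂z = x^2 - 36*z - 6
(∇×G)₂ = ∂G₁/∂z − ∂G₃/∂x = 2
(∇×G)₃ = ∂G₂/∂x − ∂G₁/∂y = -2*x*z + 6*y - 4
∇×G = (x^2 - 36*z - 6, 2, -2*x*z + 6*y - 4)
At (-1, 2, -2): (67, 2, 4).

(67, 2, 4)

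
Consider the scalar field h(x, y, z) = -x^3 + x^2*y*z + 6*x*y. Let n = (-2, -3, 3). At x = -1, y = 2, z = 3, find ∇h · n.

∂h/∂x = -3*x^2 + 2*x*y*z + 6*y
∂h/∂y = x^2*z + 6*x
∂h/∂z = x^2*y
∇h at (-1, 2, 3) = (-3, -3, 2)
∇h · n = (-3)(-2) + (-3)(-3) + (2)(3) = 21

21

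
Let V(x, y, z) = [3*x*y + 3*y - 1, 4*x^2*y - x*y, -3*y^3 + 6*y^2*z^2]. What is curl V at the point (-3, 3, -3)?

(∇×V)₁ = ∂V₃/∂y − ∂V₂/∂z = -9*y^2 + 12*y*z^2
(∇×V)₂ = ∂V₁/∂z − ∂V₃/∂x = 0
(∇×V)₃ = ∂V₂/∂x − ∂V₁/∂y = 8*x*y - 3*x - y - 3
∇×V = (-9*y^2 + 12*y*z^2, 0, 8*x*y - 3*x - y - 3)
At (-3, 3, -3): (243, 0, -69).

(243, 0, -69)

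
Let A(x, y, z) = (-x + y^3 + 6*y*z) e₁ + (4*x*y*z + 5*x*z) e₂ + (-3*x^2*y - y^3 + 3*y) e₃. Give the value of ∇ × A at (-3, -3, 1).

(-72, 36, -40)

(∇×A)₁ = ∂A₃/∂y − ∂A₂/∂z = -3*x^2 - 4*x*y - 5*x - 3*y^2 + 3
(∇×A)₂ = ∂A₁/∂z − ∂A₃/∂x = 6*x*y + 6*y
(∇×A)₃ = ∂A₂/∂x − ∂A₁/∂y = -3*y^2 + 4*y*z - z
∇×A = (-3*x^2 - 4*x*y - 5*x - 3*y^2 + 3, 6*x*y + 6*y, -3*y^2 + 4*y*z - z)
At (-3, -3, 1): (-72, 36, -40).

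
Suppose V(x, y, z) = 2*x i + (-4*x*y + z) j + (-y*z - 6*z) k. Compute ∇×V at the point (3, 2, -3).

(2, 0, -8)

(∇×V)₁ = ∂V₃/∂y − ∂V₂/∂z = -z - 1
(∇×V)₂ = ∂V₁/∂z − ∂V₃/∂x = 0
(∇×V)₃ = ∂V₂/∂x − ∂V₁/∂y = -4*y
∇×V = (-z - 1, 0, -4*y)
At (3, 2, -3): (2, 0, -8).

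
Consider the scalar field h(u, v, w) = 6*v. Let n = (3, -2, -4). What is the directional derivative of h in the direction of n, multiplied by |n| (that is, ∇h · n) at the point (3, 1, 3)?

∂h/∂u = 0
∂h/∂v = 6
∂h/∂w = 0
∇h at (3, 1, 3) = (0, 6, 0)
∇h · n = (0)(3) + (6)(-2) + (0)(-4) = -12

-12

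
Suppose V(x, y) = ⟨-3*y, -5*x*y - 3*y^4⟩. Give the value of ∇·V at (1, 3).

∂V₁/∂x = 0
∂V₂/∂y = -5*x - 12*y^3
∇·V = -5*x - 12*y^3
At (1, 3): -329.

-329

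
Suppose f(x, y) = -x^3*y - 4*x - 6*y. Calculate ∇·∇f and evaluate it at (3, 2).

-36

∂²f/∂x² = -6*x*y
∂²f/∂y² = 0
∇²f = -6*x*y
At (3, 2): -36.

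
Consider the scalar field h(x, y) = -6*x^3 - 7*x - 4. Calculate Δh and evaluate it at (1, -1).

∂²h/∂x² = -36*x
∂²h/∂y² = 0
∇²h = -36*x
At (1, -1): -36.

-36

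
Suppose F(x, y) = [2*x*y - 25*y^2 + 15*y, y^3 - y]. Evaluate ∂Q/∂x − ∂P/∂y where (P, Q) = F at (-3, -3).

∂F₂/∂x = 0
∂F₁/∂y = 2*x - 50*y + 15
Scalar curl = -2*x + 50*y - 15
At (-3, -3): -159.

-159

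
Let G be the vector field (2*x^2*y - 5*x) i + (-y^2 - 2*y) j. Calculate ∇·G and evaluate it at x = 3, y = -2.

∂G₁/∂x = 4*x*y - 5
∂G₂/∂y = -2*y - 2
∇·G = 4*x*y - 2*y - 7
At (3, -2): -27.

-27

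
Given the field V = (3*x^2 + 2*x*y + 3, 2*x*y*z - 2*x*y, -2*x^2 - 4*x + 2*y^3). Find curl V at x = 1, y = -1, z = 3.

(8, 8, -6)

(∇×V)₁ = ∂V₃/∂y − ∂V₂/∂z = -2*x*y + 6*y^2
(∇×V)₂ = ∂V₁/∂z − ∂V₃/∂x = 4*x + 4
(∇×V)₃ = ∂V₂/∂x − ∂V₁/∂y = -2*x + 2*y*z - 2*y
∇×V = (-2*x*y + 6*y^2, 4*x + 4, -2*x + 2*y*z - 2*y)
At (1, -1, 3): (8, 8, -6).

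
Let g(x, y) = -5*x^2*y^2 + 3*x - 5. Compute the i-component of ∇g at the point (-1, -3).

(∇g)_1 = ∂g/∂x = -10*x*y^2 + 3
At (-1, -3): 93.

93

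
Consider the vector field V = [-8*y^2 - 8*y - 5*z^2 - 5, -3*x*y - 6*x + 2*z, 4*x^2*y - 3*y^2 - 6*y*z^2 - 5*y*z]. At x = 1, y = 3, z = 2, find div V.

-90

∂V₁/∂x = 0
∂V₂/∂y = -3*x
∂V₃/∂z = -12*y*z - 5*y
∇·V = -3*x - 12*y*z - 5*y
At (1, 3, 2): -90.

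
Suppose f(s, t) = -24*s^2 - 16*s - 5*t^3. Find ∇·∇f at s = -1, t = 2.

-108

∂²f/∂s² = -48
∂²f/∂t² = -30*t
∇²f = -30*t - 48
At (-1, 2): -108.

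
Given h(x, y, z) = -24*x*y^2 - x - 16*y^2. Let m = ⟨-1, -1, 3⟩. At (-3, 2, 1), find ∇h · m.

-127

∂h/∂x = -24*y^2 - 1
∂h/∂y = -48*x*y - 32*y
∂h/∂z = 0
∇h at (-3, 2, 1) = (-97, 224, 0)
∇h · m = (-97)(-1) + (224)(-1) + (0)(3) = -127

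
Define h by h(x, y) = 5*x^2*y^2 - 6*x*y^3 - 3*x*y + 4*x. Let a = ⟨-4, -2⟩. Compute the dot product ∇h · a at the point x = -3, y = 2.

-130

∂h/∂x = 10*x*y^2 - 6*y^3 - 3*y + 4
∂h/∂y = 10*x^2*y - 18*x*y^2 - 3*x
∇h at (-3, 2) = (-170, 405)
∇h · a = (-170)(-4) + (405)(-2) = -130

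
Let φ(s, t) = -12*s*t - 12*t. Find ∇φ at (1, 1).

(-12, -24)

∂φ/∂s = -12*t
∂φ/∂t = -12*s - 12
∇φ = (-12*t, -12*s - 12)
At (1, 1): (-12, -24).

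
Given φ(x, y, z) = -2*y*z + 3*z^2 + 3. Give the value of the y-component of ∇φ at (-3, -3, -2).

(∇φ)_2 = ∂φ/∂y = -2*z
At (-3, -3, -2): 4.

4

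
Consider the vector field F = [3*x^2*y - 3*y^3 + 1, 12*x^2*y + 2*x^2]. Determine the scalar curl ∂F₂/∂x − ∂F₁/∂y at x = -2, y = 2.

∂F₂/∂x = 24*x*y + 4*x
∂F₁/∂y = 3*x^2 - 9*y^2
Scalar curl = -3*x^2 + 24*x*y + 4*x + 9*y^2
At (-2, 2): -80.

-80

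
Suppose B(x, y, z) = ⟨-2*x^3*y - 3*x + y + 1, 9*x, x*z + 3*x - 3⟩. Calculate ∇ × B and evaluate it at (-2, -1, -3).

(∇×B)₁ = ∂B₃/∂y − ∂B₂/∂z = 0
(∇×B)₂ = ∂B₁/∂z − ∂B₃/∂x = -z - 3
(∇×B)₃ = ∂B₂/∂x − ∂B₁/∂y = 2*x^3 + 8
∇×B = (0, -z - 3, 2*x^3 + 8)
At (-2, -1, -3): (0, 0, -8).

(0, 0, -8)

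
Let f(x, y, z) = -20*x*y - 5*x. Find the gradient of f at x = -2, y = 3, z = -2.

∂f/∂x = -20*y - 5
∂f/∂y = -20*x
∂f/∂z = 0
∇f = (-20*y - 5, -20*x, 0)
At (-2, 3, -2): (-65, 40, 0).

(-65, 40, 0)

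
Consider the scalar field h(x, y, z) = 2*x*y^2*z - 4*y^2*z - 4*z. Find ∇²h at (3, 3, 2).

8

∂²h/∂x² = 0
∂²h/∂y² = 4*z*(x - 2)
∂²h/∂z² = 0
∇²h = 4*x*z - 8*z
At (3, 3, 2): 8.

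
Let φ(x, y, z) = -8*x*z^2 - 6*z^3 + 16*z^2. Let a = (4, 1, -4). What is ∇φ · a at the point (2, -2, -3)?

∂φ/∂x = -8*z^2
∂φ/∂y = 0
∂φ/∂z = -16*x*z - 18*z^2 + 32*z
∇φ at (2, -2, -3) = (-72, 0, -162)
∇φ · a = (-72)(4) + (0)(1) + (-162)(-4) = 360

360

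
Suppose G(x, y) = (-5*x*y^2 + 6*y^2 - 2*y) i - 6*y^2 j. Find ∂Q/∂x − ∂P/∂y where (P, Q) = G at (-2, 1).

∂G₂/∂x = 0
∂G₁/∂y = -10*x*y + 12*y - 2
Scalar curl = 10*x*y - 12*y + 2
At (-2, 1): -30.

-30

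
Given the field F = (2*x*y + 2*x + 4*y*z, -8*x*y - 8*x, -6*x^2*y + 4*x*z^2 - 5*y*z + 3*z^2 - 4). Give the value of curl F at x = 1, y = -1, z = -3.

(∇×F)₁ = ∂F₃/∂y − ∂F₂/∂z = -6*x^2 - 5*z
(∇×F)₂ = ∂F₁/∂z − ∂F₃/∂x = 12*x*y + 4*y - 4*z^2
(∇×F)₃ = ∂F₂/∂x − ∂F₁/∂y = -2*x - 8*y - 4*z - 8
∇×F = (-6*x^2 - 5*z, 12*x*y + 4*y - 4*z^2, -2*x - 8*y - 4*z - 8)
At (1, -1, -3): (9, -52, 10).

(9, -52, 10)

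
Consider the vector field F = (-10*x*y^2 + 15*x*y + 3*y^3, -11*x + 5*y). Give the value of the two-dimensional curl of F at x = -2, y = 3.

-182

∂F₂/∂x = -11
∂F₁/∂y = -20*x*y + 15*x + 9*y^2
Scalar curl = 20*x*y - 15*x - 9*y^2 - 11
At (-2, 3): -182.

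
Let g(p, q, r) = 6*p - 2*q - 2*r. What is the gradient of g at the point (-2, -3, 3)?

∂g/∂p = 6
∂g/∂q = -2
∂g/∂r = -2
∇g = (6, -2, -2)
At (-2, -3, 3): (6, -2, -2).

(6, -2, -2)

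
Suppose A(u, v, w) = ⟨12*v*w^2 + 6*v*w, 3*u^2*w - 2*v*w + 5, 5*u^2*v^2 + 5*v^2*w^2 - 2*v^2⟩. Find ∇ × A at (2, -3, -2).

(-246, -54, -60)

(∇×A)₁ = ∂A₃/∂v − ∂A₂/∂w = 10*u^2*v - 3*u^2 + 10*v*w^2 - 2*v
(∇×A)₂ = ∂A₁/∂w − ∂A₃/∂u = -10*u*v^2 + 24*v*w + 6*v
(∇×A)₃ = ∂A₂/∂u − ∂A₁/∂v = 6*u*w - 12*w^2 - 6*w
∇×A = (10*u^2*v - 3*u^2 + 10*v*w^2 - 2*v, -10*u*v^2 + 24*v*w + 6*v, 6*u*w - 12*w^2 - 6*w)
At (2, -3, -2): (-246, -54, -60).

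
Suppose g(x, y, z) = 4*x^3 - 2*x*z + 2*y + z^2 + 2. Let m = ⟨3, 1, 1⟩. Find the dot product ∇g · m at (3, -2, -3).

332

∂g/∂x = 12*x^2 - 2*z
∂g/∂y = 2
∂g/∂z = -2*x + 2*z
∇g at (3, -2, -3) = (114, 2, -12)
∇g · m = (114)(3) + (2)(1) + (-12)(1) = 332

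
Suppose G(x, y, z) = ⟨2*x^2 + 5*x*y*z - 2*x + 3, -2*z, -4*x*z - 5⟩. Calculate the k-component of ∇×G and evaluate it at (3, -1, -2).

(∇×G)_3 = ∂G₂/∂x − ∂G₁/∂y
= 0 − (5*x*z)
= -5*x*z
At (3, -1, -2): 30.

30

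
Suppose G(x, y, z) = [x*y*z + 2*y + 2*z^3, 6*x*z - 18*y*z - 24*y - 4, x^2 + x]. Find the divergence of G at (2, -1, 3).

-81

∂G₁/∂x = y*z
∂G₂/∂y = -18*z - 24
∂G₃/∂z = 0
∇·G = y*z - 18*z - 24
At (2, -1, 3): -81.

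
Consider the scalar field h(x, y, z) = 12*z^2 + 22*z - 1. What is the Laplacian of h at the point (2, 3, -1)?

∂²h/∂x² = 0
∂²h/∂y² = 0
∂²h/∂z² = 24
∇²h = 24
At (2, 3, -1): 24.

24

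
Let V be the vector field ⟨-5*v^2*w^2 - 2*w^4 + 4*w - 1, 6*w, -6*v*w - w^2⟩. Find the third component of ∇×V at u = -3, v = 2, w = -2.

80

(∇×V)_3 = ∂V₂/∂u − ∂V₁/∂v
= 0 − (-10*v*w^2)
= 10*v*w^2
At (-3, 2, -2): 80.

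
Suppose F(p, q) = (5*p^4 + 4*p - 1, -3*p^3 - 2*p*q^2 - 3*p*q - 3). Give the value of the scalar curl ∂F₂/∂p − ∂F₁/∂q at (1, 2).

-23

∂F₂/∂p = -9*p^2 - 2*q^2 - 3*q
∂F₁/∂q = 0
Scalar curl = -9*p^2 - 2*q^2 - 3*q
At (1, 2): -23.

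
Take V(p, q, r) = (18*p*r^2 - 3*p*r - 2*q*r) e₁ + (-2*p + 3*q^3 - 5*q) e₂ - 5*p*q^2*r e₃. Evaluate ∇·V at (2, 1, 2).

∂V₁/∂p = 18*r^2 - 3*r
∂V₂/∂q = 9*q^2 - 5
∂V₃/∂r = -5*p*q^2
∇·V = -5*p*q^2 + 9*q^2 + 18*r^2 - 3*r - 5
At (2, 1, 2): 60.

60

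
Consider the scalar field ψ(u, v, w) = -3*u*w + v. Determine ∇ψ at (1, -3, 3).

(-9, 1, -3)

∂ψ/∂u = -3*w
∂ψ/∂v = 1
∂ψ/∂w = -3*u
∇ψ = (-3*w, 1, -3*u)
At (1, -3, 3): (-9, 1, -3).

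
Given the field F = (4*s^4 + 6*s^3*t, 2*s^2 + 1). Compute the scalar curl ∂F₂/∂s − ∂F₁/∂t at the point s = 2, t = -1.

∂F₂/∂s = 4*s
∂F₁/∂t = 6*s^3
Scalar curl = -6*s^3 + 4*s
At (2, -1): -40.

-40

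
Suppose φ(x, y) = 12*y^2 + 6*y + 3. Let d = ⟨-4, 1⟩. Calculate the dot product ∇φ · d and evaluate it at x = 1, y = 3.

∂φ/∂x = 0
∂φ/∂y = 24*y + 6
∇φ at (1, 3) = (0, 78)
∇φ · d = (0)(-4) + (78)(1) = 78

78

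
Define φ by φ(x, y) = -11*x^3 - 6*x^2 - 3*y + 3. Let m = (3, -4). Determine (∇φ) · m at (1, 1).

-123

∂φ/∂x = -33*x^2 - 12*x
∂φ/∂y = -3
∇φ at (1, 1) = (-45, -3)
∇φ · m = (-45)(3) + (-3)(-4) = -123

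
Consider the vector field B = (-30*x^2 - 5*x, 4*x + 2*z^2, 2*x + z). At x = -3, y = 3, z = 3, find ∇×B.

(-12, -2, 4)

(∇×B)₁ = ∂B₃/∂y − ∂B₂/∂z = -4*z
(∇×B)₂ = ∂B₁/∂z − ∂B₃/∂x = -2
(∇×B)₃ = ∂B₂/∂x − ∂B₁/∂y = 4
∇×B = (-4*z, -2, 4)
At (-3, 3, 3): (-12, -2, 4).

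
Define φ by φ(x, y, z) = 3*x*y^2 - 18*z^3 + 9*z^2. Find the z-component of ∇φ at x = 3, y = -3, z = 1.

(∇φ)_3 = ∂φ/∂z = -54*z^2 + 18*z
At (3, -3, 1): -36.

-36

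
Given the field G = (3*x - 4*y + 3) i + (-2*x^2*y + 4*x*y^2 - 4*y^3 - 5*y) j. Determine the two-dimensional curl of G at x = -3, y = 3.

∂G₂/∂x = -4*x*y + 4*y^2
∂G₁/∂y = -4
Scalar curl = -4*x*y + 4*y^2 + 4
At (-3, 3): 76.

76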